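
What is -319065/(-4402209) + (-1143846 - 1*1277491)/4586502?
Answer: -3065279757601/6730246794306 ≈ -0.45545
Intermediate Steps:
-319065/(-4402209) + (-1143846 - 1*1277491)/4586502 = -319065*(-1/4402209) + (-1143846 - 1277491)*(1/4586502) = 106355/1467403 - 2421337*1/4586502 = 106355/1467403 - 2421337/4586502 = -3065279757601/6730246794306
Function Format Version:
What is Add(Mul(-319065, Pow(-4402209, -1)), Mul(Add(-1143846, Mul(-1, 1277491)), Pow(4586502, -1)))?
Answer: Rational(-3065279757601, 6730246794306) ≈ -0.45545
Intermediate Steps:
Add(Mul(-319065, Pow(-4402209, -1)), Mul(Add(-1143846, Mul(-1, 1277491)), Pow(4586502, -1))) = Add(Mul(-319065, Rational(-1, 4402209)), Mul(Add(-1143846, -1277491), Rational(1, 4586502))) = Add(Rational(106355, 1467403), Mul(-2421337, Rational(1, 4586502))) = Add(Rational(106355, 1467403), Rational(-2421337, 4586502)) = Rational(-3065279757601, 6730246794306)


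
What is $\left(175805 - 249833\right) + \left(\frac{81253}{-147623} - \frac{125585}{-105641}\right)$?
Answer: $- \frac{1154459764953322}{15595041343} \approx -74027.0$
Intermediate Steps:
$\left(175805 - 249833\right) + \left(\frac{81253}{-147623} - \frac{125585}{-105641}\right) = -74028 + \left(81253 \left(- \frac{1}{147623}\right) - - \frac{125585}{105641}\right) = -74028 + \left(- \frac{81253}{147623} + \frac{125585}{105641}\right) = -74028 + \frac{9955586282}{15595041343} = - \frac{1154459764953322}{15595041343}$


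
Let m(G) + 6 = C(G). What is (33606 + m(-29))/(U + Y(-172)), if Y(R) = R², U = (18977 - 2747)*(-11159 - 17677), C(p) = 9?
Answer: -33609/467978696 ≈ -7.1817e-5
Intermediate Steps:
m(G) = 3 (m(G) = -6 + 9 = 3)
U = -468008280 (U = 16230*(-28836) = -468008280)
(33606 + m(-29))/(U + Y(-172)) = (33606 + 3)/(-468008280 + (-172)²) = 33609/(-468008280 + 29584) = 33609/(-467978696) = 33609*(-1/467978696) = -33609/467978696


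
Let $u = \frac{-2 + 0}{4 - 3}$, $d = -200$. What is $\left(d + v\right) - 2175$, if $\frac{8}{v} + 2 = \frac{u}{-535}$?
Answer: $- \frac{635195}{267} \approx -2379.0$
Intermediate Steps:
$u = -2$ ($u = - \frac{2}{1} = \left(-2\right) 1 = -2$)
$v = - \frac{1070}{267}$ ($v = \frac{8}{-2 - \frac{2}{-535}} = \frac{8}{-2 - - \frac{2}{535}} = \frac{8}{-2 + \frac{2}{535}} = \frac{8}{- \frac{1068}{535}} = 8 \left(- \frac{535}{1068}\right) = - \frac{1070}{267} \approx -4.0075$)
$\left(d + v\right) - 2175 = \left(-200 - \frac{1070}{267}\right) - 2175 = - \frac{54470}{267} - 2175 = - \frac{635195}{267}$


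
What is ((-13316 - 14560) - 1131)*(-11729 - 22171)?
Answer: 983337300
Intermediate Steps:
((-13316 - 14560) - 1131)*(-11729 - 22171) = (-27876 - 1131)*(-33900) = -29007*(-33900) = 983337300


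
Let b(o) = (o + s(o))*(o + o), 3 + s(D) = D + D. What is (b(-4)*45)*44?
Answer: 237600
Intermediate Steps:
s(D) = -3 + 2*D (s(D) = -3 + (D + D) = -3 + 2*D)
b(o) = 2*o*(-3 + 3*o) (b(o) = (o + (-3 + 2*o))*(o + o) = (-3 + 3*o)*(2*o) = 2*o*(-3 + 3*o))
(b(-4)*45)*44 = ((6*(-4)*(-1 - 4))*45)*44 = ((6*(-4)*(-5))*45)*44 = (120*45)*44 = 5400*44 = 237600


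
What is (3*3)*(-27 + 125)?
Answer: 882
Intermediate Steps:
(3*3)*(-27 + 125) = 9*98 = 882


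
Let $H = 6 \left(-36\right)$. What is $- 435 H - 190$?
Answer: $93770$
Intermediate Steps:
$H = -216$
$- 435 H - 190 = \left(-435\right) \left(-216\right) - 190 = 93960 - 190 = 93770$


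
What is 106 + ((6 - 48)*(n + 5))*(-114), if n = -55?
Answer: -239294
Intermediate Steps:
106 + ((6 - 48)*(n + 5))*(-114) = 106 + ((6 - 48)*(-55 + 5))*(-114) = 106 - 42*(-50)*(-114) = 106 + 2100*(-114) = 106 - 239400 = -239294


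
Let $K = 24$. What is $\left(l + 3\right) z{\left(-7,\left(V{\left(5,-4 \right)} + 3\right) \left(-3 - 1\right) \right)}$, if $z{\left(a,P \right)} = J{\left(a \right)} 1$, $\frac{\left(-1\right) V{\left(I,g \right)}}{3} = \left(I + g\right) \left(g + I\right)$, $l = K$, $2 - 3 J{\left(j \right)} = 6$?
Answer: $-36$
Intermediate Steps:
$J{\left(j \right)} = - \frac{4}{3}$ ($J{\left(j \right)} = \frac{2}{3} - 2 = - \frac{4}{3}$)
$l = 24$
$V{\left(I,g \right)} = - 3 \left(I + g\right)^{2}$ ($V{\left(I,g \right)} = - 3 \left(I + g\right) \left(g + I\right) = - 3 \left(I + g\right) \left(I + g\right) = - 3 \left(I + g\right)^{2}$)
$z{\left(a,P \right)} = - \frac{4}{3}$ ($z{\left(a,P \right)} = \left(- \frac{4}{3}\right) 1 = - \frac{4}{3}$)
$\left(l + 3\right) z{\left(-7,\left(V{\left(5,-4 \right)} + 3\right) \left(-3 - 1\right) \right)} = \left(24 + 3\right) \left(- \frac{4}{3}\right) = 27 \left(- \frac{4}{3}\right) = -36$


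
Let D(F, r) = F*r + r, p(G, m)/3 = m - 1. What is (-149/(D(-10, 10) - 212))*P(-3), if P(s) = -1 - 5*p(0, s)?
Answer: 8791/302 ≈ 29.109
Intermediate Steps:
p(G, m) = -3 + 3*m (p(G, m) = 3*(m - 1) = 3*(-1 + m) = -3 + 3*m)
D(F, r) = r + F*r
P(s) = 14 - 15*s (P(s) = -1 - 5*(-3 + 3*s) = -1 + (15 - 15*s) = 14 - 15*s)
(-149/(D(-10, 10) - 212))*P(-3) = (-149/(10*(1 - 10) - 212))*(14 - 15*(-3)) = (-149/(10*(-9) - 212))*(14 + 45) = -149/(-90 - 212)*59 = -149/(-302)*59 = -149*(-1/302)*59 = (149/302)*59 = 8791/302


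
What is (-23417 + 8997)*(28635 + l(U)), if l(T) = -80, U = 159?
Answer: -411763100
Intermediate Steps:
(-23417 + 8997)*(28635 + l(U)) = (-23417 + 8997)*(28635 - 80) = -14420*28555 = -411763100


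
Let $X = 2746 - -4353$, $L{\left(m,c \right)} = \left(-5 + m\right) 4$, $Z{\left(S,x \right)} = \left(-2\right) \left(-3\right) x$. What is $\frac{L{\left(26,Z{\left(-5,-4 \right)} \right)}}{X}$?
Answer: $\frac{84}{7099} \approx 0.011833$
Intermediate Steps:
$Z{\left(S,x \right)} = 6 x$
$L{\left(m,c \right)} = -20 + 4 m$
$X = 7099$ ($X = 2746 + 4353 = 7099$)
$\frac{L{\left(26,Z{\left(-5,-4 \right)} \right)}}{X} = \frac{-20 + 4 \cdot 26}{7099} = \left(-20 + 104\right) \frac{1}{7099} = 84 \cdot \frac{1}{7099} = \frac{84}{7099}$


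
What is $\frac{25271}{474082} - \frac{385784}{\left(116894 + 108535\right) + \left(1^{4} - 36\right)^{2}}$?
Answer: $- \frac{88582738527}{53726290814} \approx -1.6488$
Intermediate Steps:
$\frac{25271}{474082} - \frac{385784}{\left(116894 + 108535\right) + \left(1^{4} - 36\right)^{2}} = 25271 \cdot \frac{1}{474082} - \frac{385784}{225429 + \left(1 - 36\right)^{2}} = \frac{25271}{474082} - \frac{385784}{225429 + \left(-35\right)^{2}} = \frac{25271}{474082} - \frac{385784}{225429 + 1225} = \frac{25271}{474082} - \frac{385784}{226654} = \frac{25271}{474082} - \frac{192892}{113327} = - \frac{88582738527}{53726290814}$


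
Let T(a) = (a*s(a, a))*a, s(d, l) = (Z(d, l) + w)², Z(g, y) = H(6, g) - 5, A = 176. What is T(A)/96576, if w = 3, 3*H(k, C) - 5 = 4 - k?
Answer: 484/1509 ≈ 0.32074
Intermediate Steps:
H(k, C) = 3 - k/3 (H(k, C) = 5/3 + (4 - k)/3 = 5/3 + (4/3 - k/3) = 3 - k/3)
Z(g, y) = -4 (Z(g, y) = (3 - ⅓*6) - 5 = (3 - 2) - 5 = 1 - 5 = -4)
s(d, l) = 1 (s(d, l) = (-4 + 3)² = (-1)² = 1)
T(a) = a² (T(a) = (a*1)*a = a*a = a²)
T(A)/96576 = 176²/96576 = 30976*(1/96576) = 484/1509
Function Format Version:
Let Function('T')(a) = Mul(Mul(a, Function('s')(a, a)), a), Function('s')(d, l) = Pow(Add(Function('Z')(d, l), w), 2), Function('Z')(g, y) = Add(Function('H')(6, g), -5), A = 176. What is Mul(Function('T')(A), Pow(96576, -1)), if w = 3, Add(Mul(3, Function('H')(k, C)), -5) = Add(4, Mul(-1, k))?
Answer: Rational(484, 1509) ≈ 0.32074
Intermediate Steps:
Function('H')(k, C) = Add(3, Mul(Rational(-1, 3), k)) (Function('H')(k, C) = Add(Rational(5, 3), Mul(Rational(1, 3), Add(4, Mul(-1, k)))) = Add(Rational(5, 3), Add(Rational(4, 3), Mul(Rational(-1, 3), k))) = Add(3, Mul(Rational(-1, 3), k)))
Function('Z')(g, y) = -4 (Function('Z')(g, y) = Add(Add(3, Mul(Rational(-1, 3), 6)), -5) = Add(Add(3, -2), -5) = Add(1, -5) = -4)
Function('s')(d, l) = 1 (Function('s')(d, l) = Pow(Add(-4, 3), 2) = Pow(-1, 2) = 1)
Function('T')(a) = Pow(a, 2) (Function('T')(a) = Mul(Mul(a, 1), a) = Mul(a, a) = Pow(a, 2))
Mul(Function('T')(A), Pow(96576, -1)) = Mul(Pow(176, 2), Pow(96576, -1)) = Mul(30976, Rational(1, 96576)) = Rational(484, 1509)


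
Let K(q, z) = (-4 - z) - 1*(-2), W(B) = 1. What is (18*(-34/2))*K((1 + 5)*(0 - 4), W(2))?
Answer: 918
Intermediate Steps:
K(q, z) = -2 - z (K(q, z) = (-4 - z) + 2 = -2 - z)
(18*(-34/2))*K((1 + 5)*(0 - 4), W(2)) = (18*(-34/2))*(-2 - 1*1) = (18*(-34*½))*(-2 - 1) = (18*(-17))*(-3) = -306*(-3) = 918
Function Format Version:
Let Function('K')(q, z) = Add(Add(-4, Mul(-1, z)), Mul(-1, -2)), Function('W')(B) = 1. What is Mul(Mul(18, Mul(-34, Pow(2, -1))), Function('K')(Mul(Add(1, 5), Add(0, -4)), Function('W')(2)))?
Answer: 918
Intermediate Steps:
Function('K')(q, z) = Add(-2, Mul(-1, z)) (Function('K')(q, z) = Add(Add(-4, Mul(-1, z)), 2) = Add(-2, Mul(-1, z)))
Mul(Mul(18, Mul(-34, Pow(2, -1))), Function('K')(Mul(Add(1, 5), Add(0, -4)), Function('W')(2))) = Mul(Mul(18, Mul(-34, Pow(2, -1))), Add(-2, Mul(-1, 1))) = Mul(Mul(18, Mul(-34, Rational(1, 2))), Add(-2, -1)) = Mul(Mul(18, -17), -3) = Mul(-306, -3) = 918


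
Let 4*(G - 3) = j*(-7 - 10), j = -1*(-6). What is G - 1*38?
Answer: -121/2 ≈ -60.500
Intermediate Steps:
j = 6
G = -45/2 (G = 3 + (6*(-7 - 10))/4 = 3 + (6*(-17))/4 = 3 + (1/4)*(-102) = 3 - 51/2 = -45/2 ≈ -22.500)
G - 1*38 = -45/2 - 1*38 = -45/2 - 38 = -121/2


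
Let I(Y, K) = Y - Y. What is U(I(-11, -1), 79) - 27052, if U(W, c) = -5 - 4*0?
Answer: -27057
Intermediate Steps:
I(Y, K) = 0
U(W, c) = -5 (U(W, c) = -5 + 0 = -5)
U(I(-11, -1), 79) - 27052 = -5 - 27052 = -27057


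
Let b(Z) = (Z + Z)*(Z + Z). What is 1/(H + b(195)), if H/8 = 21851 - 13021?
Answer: 1/222740 ≈ 4.4895e-6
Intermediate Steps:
b(Z) = 4*Z**2 (b(Z) = (2*Z)*(2*Z) = 4*Z**2)
H = 70640 (H = 8*(21851 - 13021) = 8*8830 = 70640)
1/(H + b(195)) = 1/(70640 + 4*195**2) = 1/(70640 + 4*38025) = 1/(70640 + 152100) = 1/222740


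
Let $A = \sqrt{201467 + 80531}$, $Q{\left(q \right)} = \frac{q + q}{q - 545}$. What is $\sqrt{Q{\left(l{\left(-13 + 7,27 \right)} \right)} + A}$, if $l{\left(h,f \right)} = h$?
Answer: $\frac{\sqrt{6612 + 303601 \sqrt{281998}}}{551} \approx 23.045$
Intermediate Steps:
$Q{\left(q \right)} = \frac{2 q}{-545 + q}$
$A = \sqrt{281998} \approx 531.04$
$\sqrt{Q{\left(l{\left(-13 + 7,27 \right)} \right)} + A} = \sqrt{\frac{2 \left(-13 + 7\right)}{-545 + \left(-13 + 7\right)} + \sqrt{281998}} = \sqrt{2 \left(-6\right) \frac{1}{-545 - 6} + \sqrt{281998}} = \sqrt{2 \left(-6\right) \frac{1}{-551} + \sqrt{281998}} = \sqrt{2 \left(-6\right) \left(- \frac{1}{551}\right) + \sqrt{281998}} = \sqrt{\frac{12}{551} + \sqrt{281998}}$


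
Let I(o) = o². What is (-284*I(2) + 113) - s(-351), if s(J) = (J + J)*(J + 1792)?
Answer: 1010559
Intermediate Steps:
s(J) = 2*J*(1792 + J) (s(J) = (2*J)*(1792 + J) = 2*J*(1792 + J))
(-284*I(2) + 113) - s(-351) = (-284*2² + 113) - 2*(-351)*(1792 - 351) = (-284*4 + 113) - 2*(-351)*1441 = (-1136 + 113) - 1*(-1011582) = -1023 + 1011582 = 1010559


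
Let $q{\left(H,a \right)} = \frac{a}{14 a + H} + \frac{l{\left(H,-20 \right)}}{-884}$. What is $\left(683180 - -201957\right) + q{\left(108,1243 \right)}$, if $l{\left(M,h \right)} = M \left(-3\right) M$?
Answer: $\frac{201492761909}{227630} \approx 8.8518 \cdot 10^{5}$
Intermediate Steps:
$l{\left(M,h \right)} = - 3 M^{2}$ ($l{\left(M,h \right)} = - 3 M M = - 3 M^{2}$)
$q{\left(H,a \right)} = \frac{3 H^{2}}{884} + \frac{a}{H + 14 a}$ ($q{\left(H,a \right)} = \frac{a}{14 a + H} + \frac{\left(-3\right) H^{2}}{-884} = \frac{a}{H + 14 a} + - 3 H^{2} \left(- \frac{1}{884}\right) = \frac{a}{H + 14 a} + \frac{3 H^{2}}{884} = \frac{3 H^{2}}{884} + \frac{a}{H + 14 a}$)
$\left(683180 - -201957\right) + q{\left(108,1243 \right)} = \left(683180 - -201957\right) + \frac{3 \cdot 108^{3} + 884 \cdot 1243 + 42 \cdot 1243 \cdot 108^{2}}{884 \left(108 + 14 \cdot 1243\right)} = \left(683180 + \left(-701121 + 903078\right)\right) + \frac{3 \cdot 1259712 + 1098812 + 42 \cdot 1243 \cdot 11664}{884 \left(108 + 17402\right)} = \left(683180 + 201957\right) + \frac{3779136 + 1098812 + 608930784}{884 \cdot 17510} = 885137 + \frac{1}{884} \cdot \frac{1}{17510} \cdot 613808732 = 885137 + \frac{9026599}{227630} = \frac{201492761909}{227630}$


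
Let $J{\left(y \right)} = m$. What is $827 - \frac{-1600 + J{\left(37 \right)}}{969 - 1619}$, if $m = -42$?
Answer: $\frac{267954}{325} \approx 824.47$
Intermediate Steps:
$J{\left(y \right)} = -42$
$827 - \frac{-1600 + J{\left(37 \right)}}{969 - 1619} = 827 - \frac{-1600 - 42}{969 - 1619} = 827 - - \frac{1642}{-650} = 827 - \left(-1642\right) \left(- \frac{1}{650}\right) = 827 - \frac{821}{325} = \frac{267954}{325}$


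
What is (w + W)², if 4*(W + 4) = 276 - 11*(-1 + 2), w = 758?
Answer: 10764961/16 ≈ 6.7281e+5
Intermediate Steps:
W = 249/4 (W = -4 + (276 - 11*(-1 + 2))/4 = -4 + (276 - 11)/4 = -4 + (¼)*265 = -4 + 265/4 = 249/4 ≈ 62.250)
(w + W)² = (758 + 249/4)² = (3281/4)² = 10764961/16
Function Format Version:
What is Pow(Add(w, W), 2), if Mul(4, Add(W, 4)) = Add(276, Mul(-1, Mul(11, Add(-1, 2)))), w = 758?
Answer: Rational(10764961, 16) ≈ 6.7281e+5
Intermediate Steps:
W = Rational(249, 4) (W = Add(-4, Mul(Rational(1, 4), Add(276, Mul(-1, Mul(11, Add(-1, 2)))))) = Add(-4, Mul(Rational(1, 4), Add(276, Mul(-1, Mul(11, 1))))) = Add(-4, Mul(Rational(1, 4), Add(276, Mul(-1, 11)))) = Add(-4, Mul(Rational(1, 4), Add(276, -11))) = Add(-4, Mul(Rational(1, 4), 265)) = Add(-4, Rational(265, 4)) = Rational(249, 4) ≈ 62.250)
Pow(Add(w, W), 2) = Pow(Add(758, Rational(249, 4)), 2) = Pow(Rational(3281, 4), 2) = Rational(10764961, 16)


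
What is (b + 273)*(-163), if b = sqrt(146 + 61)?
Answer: -44499 - 489*sqrt(23) ≈ -46844.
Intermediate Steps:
b = 3*sqrt(23) (b = sqrt(207) = 3*sqrt(23) ≈ 14.387)
(b + 273)*(-163) = (3*sqrt(23) + 273)*(-163) = (273 + 3*sqrt(23))*(-163) = -44499 - 489*sqrt(23)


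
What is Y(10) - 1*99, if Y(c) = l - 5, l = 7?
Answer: -97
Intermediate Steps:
Y(c) = 2 (Y(c) = 7 - 5 = 2)
Y(10) - 1*99 = 2 - 1*99 = 2 - 99 = -97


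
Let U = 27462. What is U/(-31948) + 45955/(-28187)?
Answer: -1121120867/450259138 ≈ -2.4899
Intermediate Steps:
U/(-31948) + 45955/(-28187) = 27462/(-31948) + 45955/(-28187) = 27462*(-1/31948) + 45955*(-1/28187) = -13731/15974 - 45955/28187 = -1121120867/450259138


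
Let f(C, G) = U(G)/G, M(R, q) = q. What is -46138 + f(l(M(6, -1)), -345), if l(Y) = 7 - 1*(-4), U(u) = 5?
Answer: -3183523/69 ≈ -46138.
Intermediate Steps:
l(Y) = 11 (l(Y) = 7 + 4 = 11)
f(C, G) = 5/G
-46138 + f(l(M(6, -1)), -345) = -46138 + 5/(-345) = -46138 + 5*(-1/345) = -46138 - 1/69 = -3183523/69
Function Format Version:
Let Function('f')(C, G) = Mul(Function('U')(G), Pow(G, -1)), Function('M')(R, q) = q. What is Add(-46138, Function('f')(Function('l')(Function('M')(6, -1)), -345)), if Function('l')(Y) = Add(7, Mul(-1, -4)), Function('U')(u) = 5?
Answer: Rational(-3183523, 69) ≈ -46138.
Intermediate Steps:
Function('l')(Y) = 11 (Function('l')(Y) = Add(7, 4) = 11)
Function('f')(C, G) = Mul(5, Pow(G, -1))
Add(-46138, Function('f')(Function('l')(Function('M')(6, -1)), -345)) = Add(-46138, Mul(5, Pow(-345, -1))) = Add(-46138, Mul(5, Rational(-1, 345))) = Add(-46138, Rational(-1, 69)) = Rational(-3183523, 69)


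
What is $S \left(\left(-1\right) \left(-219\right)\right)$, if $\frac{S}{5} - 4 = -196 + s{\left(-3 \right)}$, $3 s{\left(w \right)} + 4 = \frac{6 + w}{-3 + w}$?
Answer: $- \frac{423765}{2} \approx -2.1188 \cdot 10^{5}$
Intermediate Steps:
$s{\left(w \right)} = - \frac{4}{3} + \frac{6 + w}{3 \left(-3 + w\right)}$ ($s{\left(w \right)} = - \frac{4}{3} + \frac{\left(6 + w\right) \frac{1}{-3 + w}}{3} = - \frac{4}{3} + \frac{\frac{1}{-3 + w} \left(6 + w\right)}{3} = - \frac{4}{3} + \frac{6 + w}{3 \left(-3 + w\right)}$)
$S = - \frac{1935}{2}$ ($S = 20 + 5 \left(-196 + \frac{6 - -3}{-3 - 3}\right) = 20 + 5 \left(-196 + \frac{6 + 3}{-6}\right) = 20 + 5 \left(-196 - \frac{3}{2}\right) = 20 + 5 \left(- \frac{395}{2}\right) = 20 - \frac{1975}{2} = - \frac{1935}{2} \approx -967.5$)
$S \left(\left(-1\right) \left(-219\right)\right) = - \frac{1935 \left(\left(-1\right) \left(-219\right)\right)}{2} = \left(- \frac{1935}{2}\right) 219 = - \frac{423765}{2}$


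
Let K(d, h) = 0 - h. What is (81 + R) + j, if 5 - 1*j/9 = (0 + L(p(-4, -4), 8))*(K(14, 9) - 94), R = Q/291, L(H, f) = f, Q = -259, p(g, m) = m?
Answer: 2194463/291 ≈ 7541.1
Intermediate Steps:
K(d, h) = -h
R = -259/291 ≈ -0.89003
j = 7461 (j = 45 - 9*(0 + 8)*(-1*9 - 94) = 45 - 72*(-9 - 94) = 45 - 72*(-103) = 45 - 9*(-824) = 45 + 7416 = 7461)
(81 + R) + j = (81 - 259/291) + 7461 = 23312/291 + 7461 = 2194463/291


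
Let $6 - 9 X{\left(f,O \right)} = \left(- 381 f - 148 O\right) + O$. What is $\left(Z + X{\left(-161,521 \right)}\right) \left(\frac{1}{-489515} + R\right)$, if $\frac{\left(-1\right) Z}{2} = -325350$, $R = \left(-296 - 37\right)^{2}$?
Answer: $\frac{106239526884643456}{1468545} \approx 7.2343 \cdot 10^{10}$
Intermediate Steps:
$X{\left(f,O \right)} = \frac{2}{3} + \frac{49 O}{3} + \frac{127 f}{3}$ ($X{\left(f,O \right)} = \frac{2}{3} - \frac{\left(- 381 f - 148 O\right) + O}{9} = \frac{2}{3} - \frac{- 381 f - 147 O}{9} = \frac{2}{3} + \left(\frac{49 O}{3} + \frac{127 f}{3}\right) = \frac{2}{3} + \frac{49 O}{3} + \frac{127 f}{3}$)
$R = 110889$ ($R = \left(-333\right)^{2} = 110889$)
$Z = 650700$ ($Z = \left(-2\right) \left(-325350\right) = 650700$)
$\left(Z + X{\left(-161,521 \right)}\right) \left(\frac{1}{-489515} + R\right) = \left(650700 + \left(\frac{2}{3} + \frac{49}{3} \cdot 521 + \frac{127}{3} \left(-161\right)\right)\right) \left(\frac{1}{-489515} + 110889\right) = \left(650700 + \left(\frac{2}{3} + \frac{25529}{3} - \frac{20447}{3}\right)\right) \left(- \frac{1}{489515} + 110889\right) = \left(650700 + \frac{5084}{3}\right) \frac{54281828834}{489515} = \frac{1957184}{3} \cdot \frac{54281828834}{489515} = \frac{106239526884643456}{1468545}$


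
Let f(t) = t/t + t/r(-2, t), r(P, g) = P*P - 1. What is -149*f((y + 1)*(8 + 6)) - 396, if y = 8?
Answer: -6803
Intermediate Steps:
r(P, g) = -1 + P**2 (r(P, g) = P**2 - 1 = -1 + P**2)
f(t) = 1 + t/3 (f(t) = t/t + t/(-1 + (-2)**2) = 1 + t/(-1 + 4) = 1 + t/3)
-149*f((y + 1)*(8 + 6)) - 396 = -149*(1 + ((8 + 1)*(8 + 6))/3) - 396 = -149*(1 + (9*14)/3) - 396 = -149*(1 + (1/3)*126) - 396 = -149*(1 + 42) - 396 = -149*43 - 396 = -6407 - 396 = -6803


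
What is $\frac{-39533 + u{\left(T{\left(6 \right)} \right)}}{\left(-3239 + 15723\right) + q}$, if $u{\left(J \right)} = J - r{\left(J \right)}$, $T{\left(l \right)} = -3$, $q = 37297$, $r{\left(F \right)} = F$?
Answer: $- \frac{39533}{49781} \approx -0.79414$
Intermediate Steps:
$u{\left(J \right)} = 0$ ($u{\left(J \right)} = J - J = 0$)
$\frac{-39533 + u{\left(T{\left(6 \right)} \right)}}{\left(-3239 + 15723\right) + q} = \frac{-39533 + 0}{\left(-3239 + 15723\right) + 37297} = - \frac{39533}{12484 + 37297} = - \frac{39533}{49781}$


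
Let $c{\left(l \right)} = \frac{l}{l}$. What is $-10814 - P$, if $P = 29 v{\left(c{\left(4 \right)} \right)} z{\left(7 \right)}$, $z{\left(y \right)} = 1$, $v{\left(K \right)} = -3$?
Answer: $-10727$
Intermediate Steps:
$c{\left(l \right)} = 1$
$P = -87$ ($P = 29 \left(-3\right) 1 = \left(-87\right) 1 = -87$)
$-10814 - P = -10814 - -87 = -10814 + 87 = -10727$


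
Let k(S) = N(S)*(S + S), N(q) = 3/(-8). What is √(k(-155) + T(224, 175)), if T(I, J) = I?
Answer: √1361/2 ≈ 18.446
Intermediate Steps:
N(q) = -3/8 (N(q) = 3*(-⅛) = -3/8)
k(S) = -3*S/4 (k(S) = -3*(S + S)/8 = -3*S/4)
√(k(-155) + T(224, 175)) = √(-¾*(-155) + 224) = √(465/4 + 224) = √(1361/4) = √1361/2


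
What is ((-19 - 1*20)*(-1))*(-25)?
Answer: -975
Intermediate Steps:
((-19 - 1*20)*(-1))*(-25) = ((-19 - 20)*(-1))*(-25) = -39*(-1)*(-25) = 39*(-25) = -975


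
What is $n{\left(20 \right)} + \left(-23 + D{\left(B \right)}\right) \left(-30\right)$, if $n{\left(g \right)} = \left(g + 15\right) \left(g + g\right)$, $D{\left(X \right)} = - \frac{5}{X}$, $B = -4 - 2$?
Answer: $2065$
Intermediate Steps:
$B = -6$ ($B = -4 - 2 = -6$)
$n{\left(g \right)} = 2 g \left(15 + g\right)$ ($n{\left(g \right)} = \left(15 + g\right) 2 g = 2 g \left(15 + g\right)$)
$n{\left(20 \right)} + \left(-23 + D{\left(B \right)}\right) \left(-30\right) = 2 \cdot 20 \left(15 + 20\right) + \left(-23 - \frac{5}{-6}\right) \left(-30\right) = 2 \cdot 20 \cdot 35 + \left(-23 - - \frac{5}{6}\right) \left(-30\right) = 1400 + \left(-23 + \frac{5}{6}\right) \left(-30\right) = 1400 - -665 = 1400 + 665 = 2065$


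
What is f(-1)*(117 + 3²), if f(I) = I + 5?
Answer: 504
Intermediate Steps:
f(I) = 5 + I
f(-1)*(117 + 3²) = (5 - 1)*(117 + 3²) = 4*(117 + 9) = 4*126 = 504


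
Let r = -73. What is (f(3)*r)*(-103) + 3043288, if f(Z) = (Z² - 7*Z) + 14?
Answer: 3058326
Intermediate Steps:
f(Z) = 14 + Z² - 7*Z
(f(3)*r)*(-103) + 3043288 = ((14 + 3² - 7*3)*(-73))*(-103) + 3043288 = ((14 + 9 - 21)*(-73))*(-103) + 3043288 = (2*(-73))*(-103) + 3043288 = -146*(-103) + 3043288 = 15038 + 3043288 = 3058326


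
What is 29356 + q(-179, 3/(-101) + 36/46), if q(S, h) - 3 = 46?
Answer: 29405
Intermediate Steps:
q(S, h) = 49 (q(S, h) = 3 + 46 = 49)
29356 + q(-179, 3/(-101) + 36/46) = 29356 + 49 = 29405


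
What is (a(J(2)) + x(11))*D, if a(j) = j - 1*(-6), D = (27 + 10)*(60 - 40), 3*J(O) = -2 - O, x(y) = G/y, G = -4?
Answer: 105080/33 ≈ 3184.2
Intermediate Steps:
x(y) = -4/y
J(O) = -⅔ - O/3 (J(O) = (-2 - O)/3 = -⅔ - O/3)
D = 740 (D = 37*20 = 740)
a(j) = 6 + j (a(j) = j + 6 = 6 + j)
(a(J(2)) + x(11))*D = ((6 + (-⅔ - ⅓*2)) - 4/11)*740 = ((6 + (-⅔ - ⅔)) - 4*1/11)*740 = ((6 - 4/3) - 4/11)*740 = (14/3 - 4/11)*740 = (142/33)*740 = 105080/33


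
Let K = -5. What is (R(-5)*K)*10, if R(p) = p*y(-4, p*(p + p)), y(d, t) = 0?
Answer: 0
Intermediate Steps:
R(p) = 0 (R(p) = p*0 = 0)
(R(-5)*K)*10 = (0*(-5))*10 = 0*10 = 0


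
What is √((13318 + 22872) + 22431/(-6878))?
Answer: √1711881851542/6878 ≈ 190.23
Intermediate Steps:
√((13318 + 22872) + 22431/(-6878)) = √(36190 + 22431*(-1/6878)) = √(36190 - 22431/6878) = √(248892389/6878) = √1711881851542/6878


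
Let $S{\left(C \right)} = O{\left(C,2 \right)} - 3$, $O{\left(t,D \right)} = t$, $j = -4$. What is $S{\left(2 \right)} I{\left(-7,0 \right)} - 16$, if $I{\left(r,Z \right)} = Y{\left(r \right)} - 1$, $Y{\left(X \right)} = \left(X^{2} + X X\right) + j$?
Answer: $-109$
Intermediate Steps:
$Y{\left(X \right)} = -4 + 2 X^{2}$ ($Y{\left(X \right)} = \left(X^{2} + X X\right) - 4 = \left(X^{2} + X^{2}\right) - 4 = 2 X^{2} - 4 = -4 + 2 X^{2}$)
$I{\left(r,Z \right)} = -5 + 2 r^{2}$ ($I{\left(r,Z \right)} = \left(-4 + 2 r^{2}\right) - 1 = -5 + 2 r^{2}$)
$S{\left(C \right)} = -3 + C$ ($S{\left(C \right)} = C - 3 = -3 + C$)
$S{\left(2 \right)} I{\left(-7,0 \right)} - 16 = \left(-3 + 2\right) \left(-5 + 2 \left(-7\right)^{2}\right) - 16 = - (-5 + 2 \cdot 49) - 16 = - (-5 + 98) - 16 = \left(-1\right) 93 - 16 = -93 - 16 = -109$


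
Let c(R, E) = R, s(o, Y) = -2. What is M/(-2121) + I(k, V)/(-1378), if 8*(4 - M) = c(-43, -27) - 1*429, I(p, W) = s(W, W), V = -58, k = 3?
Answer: -1966/69589 ≈ -0.028252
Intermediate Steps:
I(p, W) = -2
M = 63 (M = 4 - (-43 - 1*429)/8 = 4 - (-43 - 429)/8 = 4 - ⅛*(-472) = 4 + 59 = 63)
M/(-2121) + I(k, V)/(-1378) = 63/(-2121) - 2/(-1378) = 63*(-1/2121) - 2*(-1/1378) = -3/101 + 1/689 = -1966/69589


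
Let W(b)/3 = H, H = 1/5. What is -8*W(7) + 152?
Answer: 736/5 ≈ 147.20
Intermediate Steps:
H = 1/5 ≈ 0.20000
W(b) = 3/5 (W(b) = 3*(1/5) = 3/5)
-8*W(7) + 152 = -8*3/5 + 152 = -24/5 + 152 = 736/5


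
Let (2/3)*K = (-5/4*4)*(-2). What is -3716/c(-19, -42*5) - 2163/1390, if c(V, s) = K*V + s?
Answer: 818911/137610 ≈ 5.9510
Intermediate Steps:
K = 15 (K = 3*((-5/4*4)*(-2))/2 = 3*((-5*¼*4)*(-2))/2 = 3*(-5/4*4*(-2))/2 = 3*(-5*(-2))/2 = (3/2)*10 = 15)
c(V, s) = s + 15*V (c(V, s) = 15*V + s = s + 15*V)
-3716/c(-19, -42*5) - 2163/1390 = -3716/(-42*5 + 15*(-19)) - 2163/1390 = -3716/(-210 - 285) - 2163*1/1390 = -3716/(-495) - 2163/1390 = -3716*(-1/495) - 2163/1390 = 3716/495 - 2163/1390 = 818911/137610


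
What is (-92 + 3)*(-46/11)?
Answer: 4094/11 ≈ 372.18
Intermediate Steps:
(-92 + 3)*(-46/11) = -(-4094)/11 = -89*(-46/11) = 4094/11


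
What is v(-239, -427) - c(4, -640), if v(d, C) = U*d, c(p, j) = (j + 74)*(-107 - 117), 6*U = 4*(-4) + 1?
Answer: -252373/2 ≈ -1.2619e+5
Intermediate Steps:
U = -5/2 (U = (4*(-4) + 1)/6 = (-16 + 1)/6 = (⅙)*(-15) = -5/2 ≈ -2.5000)
c(p, j) = -16576 - 224*j (c(p, j) = (74 + j)*(-224) = -16576 - 224*j)
v(d, C) = -5*d/2
v(-239, -427) - c(4, -640) = -5/2*(-239) - (-16576 - 224*(-640)) = 1195/2 - (-16576 + 143360) = 1195/2 - 1*126784 = 1195/2 - 126784 = -252373/2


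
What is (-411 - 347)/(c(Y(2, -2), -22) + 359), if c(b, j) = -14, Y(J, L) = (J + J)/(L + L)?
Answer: -758/345 ≈ -2.1971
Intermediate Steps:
Y(J, L) = J/L (Y(J, L) = (2*J)/((2*L)) = (2*J)*(1/(2*L)) = J/L)
(-411 - 347)/(c(Y(2, -2), -22) + 359) = (-411 - 347)/(-14 + 359) = -758/345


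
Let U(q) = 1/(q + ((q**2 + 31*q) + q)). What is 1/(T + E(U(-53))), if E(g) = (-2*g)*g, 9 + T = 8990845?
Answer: 561800/5051051664799 ≈ 1.1122e-7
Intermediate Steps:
T = 8990836 (T = -9 + 8990845 = 8990836)
U(q) = 1/(q**2 + 33*q) (U(q) = 1/(q + (q**2 + 32*q)) = 1/(q**2 + 33*q))
E(g) = -2*g**2
1/(T + E(U(-53))) = 1/(8990836 - 2*1/(2809*(33 - 53)**2)) = 1/(8990836 - 2*(-1/53/(-20))**2) = 1/(8990836 - 2*(-1/53*(-1/20))**2) = 1/(8990836 - 2*(1/1060)**2) = 1/(8990836 - 2*1/1123600) = 1/(8990836 - 1/561800) = 1/(5051051664799/561800) = 561800/5051051664799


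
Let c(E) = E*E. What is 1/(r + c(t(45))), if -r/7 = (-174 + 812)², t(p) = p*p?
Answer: 1/1251317 ≈ 7.9916e-7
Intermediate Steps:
t(p) = p²
c(E) = E²
r = -2849308 (r = -7*(-174 + 812)² = -7*638² = -7*407044 = -2849308)
1/(r + c(t(45))) = 1/(-2849308 + (45²)²) = 1/(-2849308 + 2025²) = 1/(-2849308 + 4100625) = 1/1251317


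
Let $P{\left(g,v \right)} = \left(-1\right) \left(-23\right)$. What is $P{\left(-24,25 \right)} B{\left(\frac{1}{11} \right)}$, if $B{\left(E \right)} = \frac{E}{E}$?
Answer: $23$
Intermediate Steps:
$P{\left(g,v \right)} = 23$
$B{\left(E \right)} = 1$
$P{\left(-24,25 \right)} B{\left(\frac{1}{11} \right)} = 23 \cdot 1 = 23$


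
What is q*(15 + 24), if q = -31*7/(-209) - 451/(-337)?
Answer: 6528132/70433 ≈ 92.686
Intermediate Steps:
q = 167388/70433 (q = -217*(-1/209) - 451*(-1/337) = 217/209 + 451/337 = 167388/70433 ≈ 2.3766)
q*(15 + 24) = 167388*(15 + 24)/70433 = (167388/70433)*39 = 6528132/70433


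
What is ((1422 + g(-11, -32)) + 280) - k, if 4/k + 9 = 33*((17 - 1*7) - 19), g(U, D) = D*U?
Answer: 314264/153 ≈ 2054.0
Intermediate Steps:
k = -2/153 (k = 4/(-9 + 33*((17 - 1*7) - 19)) = 4/(-9 + 33*((17 - 7) - 19)) = 4/(-9 + 33*(10 - 19)) = 4/(-9 + 33*(-9)) = 4/(-9 - 297) = 4/(-306) = 4*(-1/306) = -2/153 ≈ -0.013072)
((1422 + g(-11, -32)) + 280) - k = ((1422 - 32*(-11)) + 280) - 1*(-2/153) = ((1422 + 352) + 280) + 2/153 = (1774 + 280) + 2/153 = 2054 + 2/153 = 314264/153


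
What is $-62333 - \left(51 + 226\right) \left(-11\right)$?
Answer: $-59286$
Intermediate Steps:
$-62333 - \left(51 + 226\right) \left(-11\right) = -62333 - 277 \left(-11\right) = -62333 - -3047 = -62333 + 3047 = -59286$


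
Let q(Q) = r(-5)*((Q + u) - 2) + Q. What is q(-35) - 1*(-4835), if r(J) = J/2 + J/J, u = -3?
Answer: 4860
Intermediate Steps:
r(J) = 1 + J/2 (r(J) = J*(½) + 1 = J/2 + 1 = 1 + J/2)
q(Q) = 15/2 - Q/2 (q(Q) = (1 + (½)*(-5))*((Q - 3) - 2) + Q = (1 - 5/2)*((-3 + Q) - 2) + Q = -3*(-5 + Q)/2 + Q = (15/2 - 3*Q/2) + Q = 15/2 - Q/2)
q(-35) - 1*(-4835) = (15/2 - ½*(-35)) - 1*(-4835) = (15/2 + 35/2) + 4835 = 25 + 4835 = 4860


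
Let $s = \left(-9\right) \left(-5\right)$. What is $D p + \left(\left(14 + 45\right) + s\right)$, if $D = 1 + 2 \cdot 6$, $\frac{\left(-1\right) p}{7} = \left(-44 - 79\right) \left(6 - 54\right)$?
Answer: $-537160$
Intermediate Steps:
$p = -41328$ ($p = - 7 \left(-44 - 79\right) \left(6 - 54\right) = - 7 \left(\left(-123\right) \left(-48\right)\right) = \left(-7\right) 5904 = -41328$)
$s = 45$
$D = 13$ ($D = 1 + 12 = 13$)
$D p + \left(\left(14 + 45\right) + s\right) = 13 \left(-41328\right) + \left(\left(14 + 45\right) + 45\right) = -537264 + \left(59 + 45\right) = -537264 + 104 = -537160$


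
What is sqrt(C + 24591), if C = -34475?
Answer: 2*I*sqrt(2471) ≈ 99.418*I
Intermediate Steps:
sqrt(C + 24591) = sqrt(-34475 + 24591) = sqrt(-9884) = 2*I*sqrt(2471)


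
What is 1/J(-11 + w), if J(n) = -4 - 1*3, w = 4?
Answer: -1/7 ≈ -0.14286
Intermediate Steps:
J(n) = -7 (J(n) = -4 - 3 = -7)
1/J(-11 + w) = 1/(-7) = -1/7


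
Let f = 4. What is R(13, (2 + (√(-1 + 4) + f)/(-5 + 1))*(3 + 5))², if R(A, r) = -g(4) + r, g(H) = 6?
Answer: 16 - 8*√3 ≈ 2.1436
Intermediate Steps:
R(A, r) = -6 + r (R(A, r) = -1*6 + r = -6 + r)
R(13, (2 + (√(-1 + 4) + f)/(-5 + 1))*(3 + 5))² = (-6 + (2 + (√(-1 + 4) + 4)/(-5 + 1))*(3 + 5))² = (-6 + (2 + (√3 + 4)/(-4))*8)² = (-6 + (2 + (4 + √3)*(-¼))*8)² = (-6 + (2 + (-1 - √3/4))*8)² = (-6 + (1 - √3/4)*8)² = (-6 + (8 - 2*√3))² = (2 - 2*√3)²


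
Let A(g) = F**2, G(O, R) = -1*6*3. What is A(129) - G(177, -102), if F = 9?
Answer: 99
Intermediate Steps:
G(O, R) = -18 (G(O, R) = -6*3 = -18)
A(g) = 81 (A(g) = 9**2 = 81)
A(129) - G(177, -102) = 81 - 1*(-18) = 81 + 18 = 99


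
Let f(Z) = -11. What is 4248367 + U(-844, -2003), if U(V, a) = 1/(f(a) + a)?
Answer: 8556211137/2014 ≈ 4.2484e+6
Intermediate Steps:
U(V, a) = 1/(-11 + a)
4248367 + U(-844, -2003) = 4248367 + 1/(-11 - 2003) = 4248367 + 1/(-2014) = 4248367 - 1/2014 = 8556211137/2014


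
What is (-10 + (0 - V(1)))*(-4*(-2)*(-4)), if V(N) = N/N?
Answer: 352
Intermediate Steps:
V(N) = 1
(-10 + (0 - V(1)))*(-4*(-2)*(-4)) = (-10 + (0 - 1*1))*(-4*(-2)*(-4)) = (-10 + (0 - 1))*(8*(-4)) = (-10 - 1)*(-32) = -11*(-32) = 352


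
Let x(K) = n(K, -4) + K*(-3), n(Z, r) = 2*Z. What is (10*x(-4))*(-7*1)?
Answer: -280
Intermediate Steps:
x(K) = -K (x(K) = 2*K + K*(-3) = 2*K - 3*K = -K)
(10*x(-4))*(-7*1) = (10*(-1*(-4)))*(-7*1) = (10*4)*(-7) = 40*(-7) = -280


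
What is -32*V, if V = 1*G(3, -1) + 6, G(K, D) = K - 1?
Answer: -256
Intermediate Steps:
G(K, D) = -1 + K
V = 8 (V = 1*(-1 + 3) + 6 = 1*2 + 6 = 2 + 6 = 8)
-32*V = -32*8 = -256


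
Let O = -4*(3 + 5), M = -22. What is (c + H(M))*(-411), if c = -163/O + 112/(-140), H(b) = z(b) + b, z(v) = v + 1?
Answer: 2545323/160 ≈ 15908.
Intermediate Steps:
z(v) = 1 + v
H(b) = 1 + 2*b (H(b) = (1 + b) + b = 1 + 2*b)
O = -32 (O = -4*8 = -32)
c = 687/160 (c = -163/(-32) + 112/(-140) = -163*(-1/32) + 112*(-1/140) = 163/32 - ⅘ = 687/160 ≈ 4.2937)
(c + H(M))*(-411) = (687/160 + (1 + 2*(-22)))*(-411) = (687/160 + (1 - 44))*(-411) = (687/160 - 43)*(-411) = -6193/160*(-411) = 2545323/160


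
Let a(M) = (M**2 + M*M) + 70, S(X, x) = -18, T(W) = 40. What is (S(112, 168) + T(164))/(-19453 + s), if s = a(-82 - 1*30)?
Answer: 22/5705 ≈ 0.0038563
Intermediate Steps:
a(M) = 70 + 2*M**2 (a(M) = (M**2 + M**2) + 70 = 2*M**2 + 70 = 70 + 2*M**2)
s = 25158 (s = 70 + 2*(-82 - 1*30)**2 = 70 + 2*(-82 - 30)**2 = 70 + 2*(-112)**2 = 70 + 2*12544 = 70 + 25088 = 25158)
(S(112, 168) + T(164))/(-19453 + s) = (-18 + 40)/(-19453 + 25158) = 22/5705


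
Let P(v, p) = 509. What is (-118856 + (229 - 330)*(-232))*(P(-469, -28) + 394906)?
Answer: -37732080960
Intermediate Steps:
(-118856 + (229 - 330)*(-232))*(P(-469, -28) + 394906) = (-118856 + (229 - 330)*(-232))*(509 + 394906) = (-118856 - 101*(-232))*395415 = (-118856 + 23432)*395415 = -95424*395415 = -37732080960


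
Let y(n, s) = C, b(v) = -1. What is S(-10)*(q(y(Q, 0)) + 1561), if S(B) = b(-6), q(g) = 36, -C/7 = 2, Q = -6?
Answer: -1597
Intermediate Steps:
C = -14 (C = -7*2 = -14)
y(n, s) = -14
S(B) = -1
S(-10)*(q(y(Q, 0)) + 1561) = -(36 + 1561) = -1*1597 = -1597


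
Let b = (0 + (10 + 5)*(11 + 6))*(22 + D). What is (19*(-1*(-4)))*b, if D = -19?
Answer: 58140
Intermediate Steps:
b = 765 (b = (0 + (10 + 5)*(11 + 6))*(22 - 19) = (0 + 15*17)*3 = (0 + 255)*3 = 255*3 = 765)
(19*(-1*(-4)))*b = (19*(-1*(-4)))*765 = (19*4)*765 = 76*765 = 58140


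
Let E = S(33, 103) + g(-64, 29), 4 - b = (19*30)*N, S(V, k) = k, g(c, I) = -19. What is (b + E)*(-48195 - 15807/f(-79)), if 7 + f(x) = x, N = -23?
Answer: -27247026837/43 ≈ -6.3365e+8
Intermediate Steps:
f(x) = -7 + x
b = 13114 (b = 4 - 19*30*(-23) = 4 - 570*(-23) = 4 - 1*(-13110) = 4 + 13110 = 13114)
E = 84 (E = 103 - 19 = 84)
(b + E)*(-48195 - 15807/f(-79)) = (13114 + 84)*(-48195 - 15807/(-7 - 79)) = 13198*(-48195 - 15807/(-86)) = 13198*(-48195 - 15807*(-1/86)) = 13198*(-48195 + 15807/86) = 13198*(-4128963/86) = -27247026837/43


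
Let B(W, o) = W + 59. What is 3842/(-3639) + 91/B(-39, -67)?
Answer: 254309/72780 ≈ 3.4942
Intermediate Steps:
B(W, o) = 59 + W
3842/(-3639) + 91/B(-39, -67) = 3842/(-3639) + 91/(59 - 39) = 3842*(-1/3639) + 91/20 = -3842/3639 + 91*(1/20) = -3842/3639 + 91/20 = 254309/72780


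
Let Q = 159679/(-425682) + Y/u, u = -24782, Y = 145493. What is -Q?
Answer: 16472729051/2637312831 ≈ 6.2460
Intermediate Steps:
Q = -16472729051/2637312831 (Q = 159679/(-425682) + 145493/(-24782) = 159679*(-1/425682) + 145493*(-1/24782) = -159679/425682 - 145493/24782 = -16472729051/2637312831 ≈ -6.2460)
-Q = -1*(-16472729051/2637312831) = 16472729051/2637312831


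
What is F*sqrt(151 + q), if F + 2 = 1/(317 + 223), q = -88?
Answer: -1079*sqrt(7)/180 ≈ -15.860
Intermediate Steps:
F = -1079/540 (F = -2 + 1/(317 + 223) = -2 + 1/540 = -1079/540 ≈ -1.9981)
F*sqrt(151 + q) = -1079*sqrt(151 - 88)/540 = -1079*sqrt(7)/180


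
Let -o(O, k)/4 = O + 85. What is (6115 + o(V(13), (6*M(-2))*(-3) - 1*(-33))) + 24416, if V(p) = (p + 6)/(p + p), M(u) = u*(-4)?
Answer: 392445/13 ≈ 30188.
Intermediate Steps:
M(u) = -4*u
V(p) = (6 + p)/(2*p) (V(p) = (6 + p)/((2*p)) = (6 + p)*(1/(2*p)) = (6 + p)/(2*p))
o(O, k) = -340 - 4*O (o(O, k) = -4*(O + 85) = -4*(85 + O) = -340 - 4*O)
(6115 + o(V(13), (6*M(-2))*(-3) - 1*(-33))) + 24416 = (6115 + (-340 - 2*(6 + 13)/13)) + 24416 = (6115 + (-340 - 2*19/13)) + 24416 = (6115 + (-340 - 4*19/26)) + 24416 = (6115 + (-340 - 38/13)) + 24416 = (6115 - 4458/13) + 24416 = 75037/13 + 24416 = 392445/13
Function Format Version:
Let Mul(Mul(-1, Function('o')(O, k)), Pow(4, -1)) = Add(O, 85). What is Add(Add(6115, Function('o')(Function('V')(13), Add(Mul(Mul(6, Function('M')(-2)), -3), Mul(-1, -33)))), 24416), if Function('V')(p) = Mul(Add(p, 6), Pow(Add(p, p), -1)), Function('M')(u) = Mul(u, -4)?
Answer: Rational(392445, 13) ≈ 30188.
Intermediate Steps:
Function('M')(u) = Mul(-4, u)
Function('V')(p) = Mul(Rational(1, 2), Pow(p, -1), Add(6, p)) (Function('V')(p) = Mul(Add(6, p), Pow(Mul(2, p), -1)) = Mul(Add(6, p), Mul(Rational(1, 2), Pow(p, -1))) = Mul(Rational(1, 2), Pow(p, -1), Add(6, p)))
Function('o')(O, k) = Add(-340, Mul(-4, O)) (Function('o')(O, k) = Mul(-4, Add(O, 85)) = Mul(-4, Add(85, O)) = Add(-340, Mul(-4, O)))
Add(Add(6115, Function('o')(Function('V')(13), Add(Mul(Mul(6, Function('M')(-2)), -3), Mul(-1, -33)))), 24416) = Add(Add(6115, Add(-340, Mul(-4, Mul(Rational(1, 2), Pow(13, -1), Add(6, 13))))), 24416) = Add(Add(6115, Add(-340, Mul(-4, Mul(Rational(1, 2), Rational(1, 13), 19)))), 24416) = Add(Add(6115, Add(-340, Mul(-4, Rational(19, 26)))), 24416) = Add(Add(6115, Add(-340, Rational(-38, 13))), 24416) = Add(Add(6115, Rational(-4458, 13)), 24416) = Add(Rational(75037, 13), 24416) = Rational(392445, 13)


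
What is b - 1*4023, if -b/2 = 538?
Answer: -5099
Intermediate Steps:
b = -1076 (b = -2*538 = -1076)
b - 1*4023 = -1076 - 1*4023 = -1076 - 4023 = -5099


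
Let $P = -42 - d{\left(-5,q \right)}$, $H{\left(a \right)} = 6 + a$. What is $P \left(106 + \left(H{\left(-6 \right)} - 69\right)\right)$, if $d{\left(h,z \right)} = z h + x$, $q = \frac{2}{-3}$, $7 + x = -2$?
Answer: $- \frac{4033}{3} \approx -1344.3$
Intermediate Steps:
$x = -9$ ($x = -7 - 2 = -9$)
$q = - \frac{2}{3}$ ($q = 2 \left(- \frac{1}{3}\right) = - \frac{2}{3} \approx -0.66667$)
$d{\left(h,z \right)} = -9 + h z$ ($d{\left(h,z \right)} = z h - 9 = h z - 9 = -9 + h z$)
$P = - \frac{109}{3}$ ($P = -42 - \left(-9 - - \frac{10}{3}\right) = -42 - \left(-9 + \frac{10}{3}\right) = -42 - - \frac{17}{3} = -42 + \frac{17}{3} = - \frac{109}{3} \approx -36.333$)
$P \left(106 + \left(H{\left(-6 \right)} - 69\right)\right) = - \frac{109 \left(106 + \left(\left(6 - 6\right) - 69\right)\right)}{3} = - \frac{109 \left(106 + \left(0 - 69\right)\right)}{3} = - \frac{109 \left(106 - 69\right)}{3} = \left(- \frac{109}{3}\right) 37 = - \frac{4033}{3}$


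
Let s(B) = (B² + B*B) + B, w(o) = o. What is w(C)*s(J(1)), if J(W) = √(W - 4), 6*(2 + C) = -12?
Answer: 24 - 4*I*√3 ≈ 24.0 - 6.9282*I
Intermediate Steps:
C = -4 (C = -2 + (⅙)*(-12) = -2 - 2 = -4)
J(W) = √(-4 + W)
s(B) = B + 2*B² (s(B) = (B² + B²) + B = 2*B² + B = B + 2*B²)
w(C)*s(J(1)) = -4*√(-4 + 1)*(1 + 2*√(-4 + 1)) = -4*√(-3)*(1 + 2*√(-3)) = -4*I*√3*(1 + 2*(I*√3)) = -4*I*√3*(1 + 2*I*√3)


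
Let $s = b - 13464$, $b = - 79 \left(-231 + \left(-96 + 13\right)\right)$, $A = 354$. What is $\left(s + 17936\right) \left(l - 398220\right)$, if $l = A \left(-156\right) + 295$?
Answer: $-13267296422$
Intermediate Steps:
$b = 24806$ ($b = - 79 \left(-231 - 83\right) = \left(-79\right) \left(-314\right) = 24806$)
$l = -54929$ ($l = 354 \left(-156\right) + 295 = -55224 + 295 = -54929$)
$s = 11342$ ($s = 24806 - 13464 = 11342$)
$\left(s + 17936\right) \left(l - 398220\right) = \left(11342 + 17936\right) \left(-54929 - 398220\right) = 29278 \left(-453149\right) = -13267296422$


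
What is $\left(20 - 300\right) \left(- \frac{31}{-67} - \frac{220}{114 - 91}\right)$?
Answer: $\frac{3927560}{1541} \approx 2548.7$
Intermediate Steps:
$\left(20 - 300\right) \left(- \frac{31}{-67} - \frac{220}{114 - 91}\right) = - 280 \left(\left(-31\right) \left(- \frac{1}{67}\right) - \frac{220}{114 - 91}\right) = - 280 \left(\frac{31}{67} - \frac{220}{23}\right) = \left(-280\right) \left(- \frac{14027}{1541}\right) = \frac{3927560}{1541}$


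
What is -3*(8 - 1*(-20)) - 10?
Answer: -94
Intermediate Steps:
-3*(8 - 1*(-20)) - 10 = -3*(8 + 20) - 10 = -3*28 - 10 = -84 - 10 = -94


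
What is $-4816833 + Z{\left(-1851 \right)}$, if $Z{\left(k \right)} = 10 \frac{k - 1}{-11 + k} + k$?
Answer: $- \frac{4486185544}{931} \approx -4.8187 \cdot 10^{6}$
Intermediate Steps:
$Z{\left(k \right)} = k + \frac{10 \left(-1 + k\right)}{-11 + k}$ ($Z{\left(k \right)} = 10 \frac{-1 + k}{-11 + k} + k = \frac{10 \left(-1 + k\right)}{-11 + k} + k = k + \frac{10 \left(-1 + k\right)}{-11 + k}$)
$-4816833 + Z{\left(-1851 \right)} = -4816833 + \frac{-10 + \left(-1851\right)^{2} - -1851}{-11 - 1851} = -4816833 + \frac{-10 + 3426201 + 1851}{-1862} = -4816833 - \frac{1714021}{931} = - \frac{4486185544}{931}$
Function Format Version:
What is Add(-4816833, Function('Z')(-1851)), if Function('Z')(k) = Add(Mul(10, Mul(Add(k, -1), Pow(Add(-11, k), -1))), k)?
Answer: Rational(-4486185544, 931) ≈ -4.8187e+6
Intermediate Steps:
Function('Z')(k) = Add(k, Mul(10, Pow(Add(-11, k), -1), Add(-1, k))) (Function('Z')(k) = Add(Mul(10, Mul(Add(-1, k), Pow(Add(-11, k), -1))), k) = Add(Mul(10, Mul(Pow(Add(-11, k), -1), Add(-1, k))), k) = Add(Mul(10, Pow(Add(-11, k), -1), Add(-1, k)), k) = Add(k, Mul(10, Pow(Add(-11, k), -1), Add(-1, k))))
Add(-4816833, Function('Z')(-1851)) = Add(-4816833, Mul(Pow(Add(-11, -1851), -1), Add(-10, Pow(-1851, 2), Mul(-1, -1851)))) = Add(-4816833, Mul(Pow(-1862, -1), Add(-10, 3426201, 1851))) = Add(-4816833, Mul(Rational(-1, 1862), 3428042)) = Add(-4816833, Rational(-1714021, 931)) = Rational(-4486185544, 931)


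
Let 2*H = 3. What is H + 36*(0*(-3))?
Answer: 3/2 ≈ 1.5000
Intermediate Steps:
H = 3/2 (H = (½)*3 = 3/2 ≈ 1.5000)
H + 36*(0*(-3)) = 3/2 + 36*(0*(-3)) = 3/2 + 36*0 = 3/2 + 0 = 3/2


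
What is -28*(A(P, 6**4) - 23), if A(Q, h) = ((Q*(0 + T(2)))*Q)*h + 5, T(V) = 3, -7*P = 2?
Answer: -58680/7 ≈ -8382.9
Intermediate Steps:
P = -2/7 (P = -1/7*2 = -2/7 ≈ -0.28571)
A(Q, h) = 5 + 3*h*Q**2 (A(Q, h) = ((Q*(0 + 3))*Q)*h + 5 = ((Q*3)*Q)*h + 5 = ((3*Q)*Q)*h + 5 = (3*Q**2)*h + 5 = 3*h*Q**2 + 5 = 5 + 3*h*Q**2)
-28*(A(P, 6**4) - 23) = -28*((5 + 3*6**4*(-2/7)**2) - 23) = -28*((5 + 3*1296*(4/49)) - 23) = -28*((5 + 15552/49) - 23) = -28*(15797/49 - 23) = -28*14670/49 = -58680/7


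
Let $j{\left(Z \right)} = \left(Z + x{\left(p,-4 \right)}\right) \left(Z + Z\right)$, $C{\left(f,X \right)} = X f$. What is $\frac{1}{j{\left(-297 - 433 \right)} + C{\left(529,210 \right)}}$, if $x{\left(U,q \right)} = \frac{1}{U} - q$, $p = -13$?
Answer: $\frac{13}{15225110} \approx 8.5385 \cdot 10^{-7}$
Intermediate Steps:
$j{\left(Z \right)} = 2 Z \left(\frac{51}{13} + Z\right)$ ($j{\left(Z \right)} = \left(Z + \left(\frac{1}{-13} - -4\right)\right) \left(Z + Z\right) = \left(Z + \left(- \frac{1}{13} + 4\right)\right) 2 Z = \left(Z + \frac{51}{13}\right) 2 Z = \left(\frac{51}{13} + Z\right) 2 Z = 2 Z \left(\frac{51}{13} + Z\right)$)
$\frac{1}{j{\left(-297 - 433 \right)} + C{\left(529,210 \right)}} = \frac{1}{\frac{2 \left(-297 - 433\right) \left(51 + 13 \left(-297 - 433\right)\right)}{13} + 210 \cdot 529} = \frac{1}{\frac{2 \left(-297 - 433\right) \left(51 + 13 \left(-297 - 433\right)\right)}{13} + 111090} = \frac{1}{\frac{2}{13} \left(-730\right) \left(51 + 13 \left(-730\right)\right) + 111090} = \frac{1}{\frac{2}{13} \left(-730\right) \left(51 - 9490\right) + 111090} = \frac{1}{\frac{2}{13} \left(-730\right) \left(-9439\right) + 111090} = \frac{1}{\frac{13780940}{13} + 111090} = \frac{1}{\frac{15225110}{13}} = \frac{13}{15225110}$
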